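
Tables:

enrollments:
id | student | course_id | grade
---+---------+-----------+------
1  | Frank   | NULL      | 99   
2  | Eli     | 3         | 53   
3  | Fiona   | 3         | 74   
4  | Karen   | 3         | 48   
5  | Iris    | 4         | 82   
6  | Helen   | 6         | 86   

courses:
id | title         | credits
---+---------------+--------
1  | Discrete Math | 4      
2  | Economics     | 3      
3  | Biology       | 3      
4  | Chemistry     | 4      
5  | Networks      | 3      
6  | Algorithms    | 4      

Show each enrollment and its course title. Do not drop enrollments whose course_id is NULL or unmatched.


LEFT JOIN keeps every row from enrollments (the left table); where course_id has no match in courses, the course columns become NULL. Walk through each enrollment:
  - enrollment 1 (Frank): course_id=NULL, no match -> kept with NULL
  - enrollment 2 (Eli): course_id=3 -> matches Biology
  - enrollment 3 (Fiona): course_id=3 -> matches Biology
  - enrollment 4 (Karen): course_id=3 -> matches Biology
  - enrollment 5 (Iris): course_id=4 -> matches Chemistry
  - enrollment 6 (Helen): course_id=6 -> matches Algorithms
All 6 rows appear; 1 has NULL course.

SQL:
SELECT a.student, b.title AS course
FROM enrollments a
LEFT JOIN courses b ON a.course_id = b.id

Result:
student | course    
--------+-----------
Frank   | NULL      
Eli     | Biology   
Fiona   | Biology   
Karen   | Biology   
Iris    | Chemistry 
Helen   | Algorithms


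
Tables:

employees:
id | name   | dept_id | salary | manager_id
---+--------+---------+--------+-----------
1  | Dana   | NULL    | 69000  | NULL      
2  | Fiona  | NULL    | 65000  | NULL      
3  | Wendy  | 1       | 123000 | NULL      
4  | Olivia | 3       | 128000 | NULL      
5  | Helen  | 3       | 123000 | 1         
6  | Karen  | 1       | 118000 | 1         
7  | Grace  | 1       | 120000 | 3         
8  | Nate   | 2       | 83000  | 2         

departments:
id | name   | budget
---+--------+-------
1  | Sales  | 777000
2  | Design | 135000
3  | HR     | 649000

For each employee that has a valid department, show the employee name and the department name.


INNER JOIN keeps only employees rows whose dept_id matches an id in departments. Walk through each employee:
  - employee 1 (Dana): dept_id=NULL, no match -> dropped
  - employee 2 (Fiona): dept_id=NULL, no match -> dropped
  - employee 3 (Wendy): dept_id=1 -> matches Sales
  - employee 4 (Olivia): dept_id=3 -> matches HR
  - employee 5 (Helen): dept_id=3 -> matches HR
  - employee 6 (Karen): dept_id=1 -> matches Sales
  - employee 7 (Grace): dept_id=1 -> matches Sales
  - employee 8 (Nate): dept_id=2 -> matches Design
So 2 of 8 rows are dropped.

SQL:
SELECT a.name, b.name AS department
FROM employees a
INNER JOIN departments b ON a.dept_id = b.id

Result:
name   | department
-------+-----------
Wendy  | Sales     
Olivia | HR        
Helen  | HR        
Karen  | Sales     
Grace  | Sales     
Nate   | Design    


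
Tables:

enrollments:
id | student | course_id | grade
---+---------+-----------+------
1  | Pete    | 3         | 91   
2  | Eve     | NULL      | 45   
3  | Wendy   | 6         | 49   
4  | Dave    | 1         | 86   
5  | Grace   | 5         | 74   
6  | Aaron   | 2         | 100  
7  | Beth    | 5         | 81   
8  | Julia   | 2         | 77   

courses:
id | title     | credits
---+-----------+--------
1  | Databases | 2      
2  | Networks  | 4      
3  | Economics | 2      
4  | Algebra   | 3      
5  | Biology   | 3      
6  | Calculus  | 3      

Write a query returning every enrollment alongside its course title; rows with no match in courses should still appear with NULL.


LEFT JOIN keeps every row from enrollments (the left table); where course_id has no match in courses, the course columns become NULL. Walk through each enrollment:
  - enrollment 1 (Pete): course_id=3 -> matches Economics
  - enrollment 2 (Eve): course_id=NULL, no match -> kept with NULL
  - enrollment 3 (Wendy): course_id=6 -> matches Calculus
  - enrollment 4 (Dave): course_id=1 -> matches Databases
  - enrollment 5 (Grace): course_id=5 -> matches Biology
  - enrollment 6 (Aaron): course_id=2 -> matches Networks
  - enrollment 7 (Beth): course_id=5 -> matches Biology
  - enrollment 8 (Julia): course_id=2 -> matches Networks
All 8 rows appear; 1 has NULL course.

SQL:
SELECT a.student, b.title AS course
FROM enrollments a
LEFT JOIN courses b ON a.course_id = b.id

Result:
student | course   
--------+----------
Pete    | Economics
Eve     | NULL     
Wendy   | Calculus 
Dave    | Databases
Grace   | Biology  
Aaron   | Networks 
Beth    | Biology  
Julia   | Networks 


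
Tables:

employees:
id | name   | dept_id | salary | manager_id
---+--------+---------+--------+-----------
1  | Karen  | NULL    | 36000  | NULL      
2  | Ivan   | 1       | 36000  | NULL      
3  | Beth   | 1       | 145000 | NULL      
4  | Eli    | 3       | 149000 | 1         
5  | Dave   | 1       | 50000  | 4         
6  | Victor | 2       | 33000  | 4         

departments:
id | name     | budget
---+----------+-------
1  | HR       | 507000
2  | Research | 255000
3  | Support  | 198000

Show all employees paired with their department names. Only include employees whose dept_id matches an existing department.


INNER JOIN keeps only employees rows whose dept_id matches an id in departments. Walk through each employee:
  - employee 1 (Karen): dept_id=NULL, no match -> dropped
  - employee 2 (Ivan): dept_id=1 -> matches HR
  - employee 3 (Beth): dept_id=1 -> matches HR
  - employee 4 (Eli): dept_id=3 -> matches Support
  - employee 5 (Dave): dept_id=1 -> matches HR
  - employee 6 (Victor): dept_id=2 -> matches Research
So 1 of 6 rows is dropped.

SQL:
SELECT a.name, b.name AS department
FROM employees a
INNER JOIN departments b ON a.dept_id = b.id

Result:
name   | department
-------+-----------
Ivan   | HR        
Beth   | HR        
Eli    | Support   
Dave   | HR        
Victor | Research  


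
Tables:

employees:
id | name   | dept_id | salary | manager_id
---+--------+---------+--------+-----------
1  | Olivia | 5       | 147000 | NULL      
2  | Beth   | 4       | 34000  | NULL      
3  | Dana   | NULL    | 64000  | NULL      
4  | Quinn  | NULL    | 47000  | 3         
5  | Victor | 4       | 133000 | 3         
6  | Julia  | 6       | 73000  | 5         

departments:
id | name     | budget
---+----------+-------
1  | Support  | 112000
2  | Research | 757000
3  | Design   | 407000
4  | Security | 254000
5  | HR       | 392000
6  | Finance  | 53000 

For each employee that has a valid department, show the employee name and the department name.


INNER JOIN keeps only employees rows whose dept_id matches an id in departments. Walk through each employee:
  - employee 1 (Olivia): dept_id=5 -> matches HR
  - employee 2 (Beth): dept_id=4 -> matches Security
  - employee 3 (Dana): dept_id=NULL, no match -> dropped
  - employee 4 (Quinn): dept_id=NULL, no match -> dropped
  - employee 5 (Victor): dept_id=4 -> matches Security
  - employee 6 (Julia): dept_id=6 -> matches Finance
So 2 of 6 rows are dropped.

SQL:
SELECT a.name, b.name AS department
FROM employees a
INNER JOIN departments b ON a.dept_id = b.id

Result:
name   | department
-------+-----------
Olivia | HR        
Beth   | Security  
Victor | Security  
Julia  | Finance   


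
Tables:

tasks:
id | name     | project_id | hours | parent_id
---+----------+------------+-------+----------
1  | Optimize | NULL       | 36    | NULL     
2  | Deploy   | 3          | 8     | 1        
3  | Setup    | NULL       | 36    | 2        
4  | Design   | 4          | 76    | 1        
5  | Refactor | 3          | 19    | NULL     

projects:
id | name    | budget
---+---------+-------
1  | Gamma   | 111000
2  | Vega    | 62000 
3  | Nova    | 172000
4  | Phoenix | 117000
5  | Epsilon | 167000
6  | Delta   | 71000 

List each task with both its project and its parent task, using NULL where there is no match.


Two LEFT JOINs from the same base table tasks: one to projects via project_id, one to tasks itself via parent_id. Both are LEFT so every task is preserved.
Match against projects:
  - task 1 (Optimize): project_id=NULL, no match -> kept with NULL
  - task 2 (Deploy): project_id=3 -> matches Nova
  - task 3 (Setup): project_id=NULL, no match -> kept with NULL
  - task 4 (Design): project_id=4 -> matches Phoenix
  - task 5 (Refactor): project_id=3 -> matches Nova
Match against tasks (self):
  - task 1 (Optimize): parent_id=NULL -> NULL
  - task 2 (Deploy): parent_id=1 -> Optimize
  - task 3 (Setup): parent_id=2 -> Deploy
  - task 4 (Design): parent_id=1 -> Optimize
  - task 5 (Refactor): parent_id=NULL -> NULL

SQL:
SELECT a.name, b.name AS project, c.name AS parent
FROM tasks a
LEFT JOIN projects b ON a.project_id = b.id
LEFT JOIN tasks c ON a.parent_id = c.id

Result:
name     | project | parent  
---------+---------+---------
Optimize | NULL    | NULL    
Deploy   | Nova    | Optimize
Setup    | NULL    | Deploy  
Design   | Phoenix | Optimize
Refactor | Nova    | NULL    


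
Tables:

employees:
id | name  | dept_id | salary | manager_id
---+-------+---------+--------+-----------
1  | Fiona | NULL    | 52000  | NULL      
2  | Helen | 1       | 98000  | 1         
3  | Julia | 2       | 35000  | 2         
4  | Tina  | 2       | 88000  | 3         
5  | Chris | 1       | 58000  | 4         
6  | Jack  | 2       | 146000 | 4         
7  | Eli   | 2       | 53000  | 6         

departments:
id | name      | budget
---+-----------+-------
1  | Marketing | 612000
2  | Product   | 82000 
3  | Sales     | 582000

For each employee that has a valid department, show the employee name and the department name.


INNER JOIN keeps only employees rows whose dept_id matches an id in departments. Walk through each employee:
  - employee 1 (Fiona): dept_id=NULL, no match -> dropped
  - employee 2 (Helen): dept_id=1 -> matches Marketing
  - employee 3 (Julia): dept_id=2 -> matches Product
  - employee 4 (Tina): dept_id=2 -> matches Product
  - employee 5 (Chris): dept_id=1 -> matches Marketing
  - employee 6 (Jack): dept_id=2 -> matches Product
  - employee 7 (Eli): dept_id=2 -> matches Product
So 1 of 7 rows is dropped.

SQL:
SELECT a.name, b.name AS department
FROM employees a
INNER JOIN departments b ON a.dept_id = b.id

Result:
name  | department
------+-----------
Helen | Marketing 
Julia | Product   
Tina  | Product   
Chris | Marketing 
Jack  | Product   
Eli   | Product   


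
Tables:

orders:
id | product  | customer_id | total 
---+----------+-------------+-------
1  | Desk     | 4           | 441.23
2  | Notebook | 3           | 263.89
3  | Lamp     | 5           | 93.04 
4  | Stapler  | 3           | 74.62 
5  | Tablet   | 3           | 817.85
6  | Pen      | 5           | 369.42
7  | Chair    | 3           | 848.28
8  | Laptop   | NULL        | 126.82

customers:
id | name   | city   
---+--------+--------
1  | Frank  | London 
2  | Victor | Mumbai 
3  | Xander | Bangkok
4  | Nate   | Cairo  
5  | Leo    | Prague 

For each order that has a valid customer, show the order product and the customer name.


INNER JOIN keeps only orders rows whose customer_id matches an id in customers. Walk through each order:
  - order 1 (Desk): customer_id=4 -> matches Nate
  - order 2 (Notebook): customer_id=3 -> matches Xander
  - order 3 (Lamp): customer_id=5 -> matches Leo
  - order 4 (Stapler): customer_id=3 -> matches Xander
  - order 5 (Tablet): customer_id=3 -> matches Xander
  - order 6 (Pen): customer_id=5 -> matches Leo
  - order 7 (Chair): customer_id=3 -> matches Xander
  - order 8 (Laptop): customer_id=NULL, no match -> dropped
So 1 of 8 rows is dropped.

SQL:
SELECT a.product, b.name AS customer
FROM orders a
INNER JOIN customers b ON a.customer_id = b.id

Result:
product  | customer
---------+---------
Desk     | Nate    
Notebook | Xander  
Lamp     | Leo     
Stapler  | Xander  
Tablet   | Xander  
Pen      | Leo     
Chair    | Xander  


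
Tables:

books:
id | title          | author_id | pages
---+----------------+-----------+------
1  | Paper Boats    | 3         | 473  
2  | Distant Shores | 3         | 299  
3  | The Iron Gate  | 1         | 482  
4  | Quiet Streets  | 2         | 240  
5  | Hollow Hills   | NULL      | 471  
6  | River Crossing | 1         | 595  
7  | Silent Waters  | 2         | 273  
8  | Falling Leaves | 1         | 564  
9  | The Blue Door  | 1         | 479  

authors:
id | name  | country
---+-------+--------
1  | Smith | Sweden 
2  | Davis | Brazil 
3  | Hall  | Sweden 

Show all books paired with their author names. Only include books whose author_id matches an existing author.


INNER JOIN keeps only books rows whose author_id matches an id in authors. Walk through each book:
  - book 1 (Paper Boats): author_id=3 -> matches Hall
  - book 2 (Distant Shores): author_id=3 -> matches Hall
  - book 3 (The Iron Gate): author_id=1 -> matches Smith
  - book 4 (Quiet Streets): author_id=2 -> matches Davis
  - book 5 (Hollow Hills): author_id=NULL, no match -> dropped
  - book 6 (River Crossing): author_id=1 -> matches Smith
  - book 7 (Silent Waters): author_id=2 -> matches Davis
  - book 8 (Falling Leaves): author_id=1 -> matches Smith
  - book 9 (The Blue Door): author_id=1 -> matches Smith
So 1 of 9 rows is dropped.

SQL:
SELECT a.title, b.name AS author
FROM books a
INNER JOIN authors b ON a.author_id = b.id

Result:
title          | author
---------------+-------
Paper Boats    | Hall  
Distant Shores | Hall  
The Iron Gate  | Smith 
Quiet Streets  | Davis 
River Crossing | Smith 
Silent Waters  | Davis 
Falling Leaves | Smith 
The Blue Door  | Smith 


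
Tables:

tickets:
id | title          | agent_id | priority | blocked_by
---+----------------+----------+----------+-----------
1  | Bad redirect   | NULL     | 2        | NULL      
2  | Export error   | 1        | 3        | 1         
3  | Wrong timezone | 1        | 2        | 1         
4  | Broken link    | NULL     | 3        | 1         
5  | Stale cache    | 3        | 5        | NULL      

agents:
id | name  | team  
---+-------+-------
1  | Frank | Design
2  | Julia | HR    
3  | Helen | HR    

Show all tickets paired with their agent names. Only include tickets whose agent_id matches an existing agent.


INNER JOIN keeps only tickets rows whose agent_id matches an id in agents. Walk through each ticket:
  - ticket 1 (Bad redirect): agent_id=NULL, no match -> dropped
  - ticket 2 (Export error): agent_id=1 -> matches Frank
  - ticket 3 (Wrong timezone): agent_id=1 -> matches Frank
  - ticket 4 (Broken link): agent_id=NULL, no match -> dropped
  - ticket 5 (Stale cache): agent_id=3 -> matches Helen
So 2 of 5 rows are dropped.

SQL:
SELECT a.title, b.name AS agent
FROM tickets a
INNER JOIN agents b ON a.agent_id = b.id

Result:
title          | agent
---------------+------
Export error   | Frank
Wrong timezone | Frank
Stale cache    | Helen


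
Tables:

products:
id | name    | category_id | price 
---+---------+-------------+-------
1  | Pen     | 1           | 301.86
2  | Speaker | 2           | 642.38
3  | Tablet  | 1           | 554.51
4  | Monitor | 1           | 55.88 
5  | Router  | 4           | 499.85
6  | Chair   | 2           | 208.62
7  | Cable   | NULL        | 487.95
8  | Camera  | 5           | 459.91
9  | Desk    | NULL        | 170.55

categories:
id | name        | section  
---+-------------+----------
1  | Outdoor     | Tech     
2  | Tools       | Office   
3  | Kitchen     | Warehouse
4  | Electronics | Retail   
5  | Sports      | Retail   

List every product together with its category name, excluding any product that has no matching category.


INNER JOIN keeps only products rows whose category_id matches an id in categories. Walk through each product:
  - product 1 (Pen): category_id=1 -> matches Outdoor
  - product 2 (Speaker): category_id=2 -> matches Tools
  - product 3 (Tablet): category_id=1 -> matches Outdoor
  - product 4 (Monitor): category_id=1 -> matches Outdoor
  - product 5 (Router): category_id=4 -> matches Electronics
  - product 6 (Chair): category_id=2 -> matches Tools
  - product 7 (Cable): category_id=NULL, no match -> dropped
  - product 8 (Camera): category_id=5 -> matches Sports
  - product 9 (Desk): category_id=NULL, no match -> dropped
So 2 of 9 rows are dropped.

SQL:
SELECT a.name, b.name AS category
FROM products a
INNER JOIN categories b ON a.category_id = b.id

Result:
name    | category   
--------+------------
Pen     | Outdoor    
Speaker | Tools      
Tablet  | Outdoor    
Monitor | Outdoor    
Router  | Electronics
Chair   | Tools      
Camera  | Sports     


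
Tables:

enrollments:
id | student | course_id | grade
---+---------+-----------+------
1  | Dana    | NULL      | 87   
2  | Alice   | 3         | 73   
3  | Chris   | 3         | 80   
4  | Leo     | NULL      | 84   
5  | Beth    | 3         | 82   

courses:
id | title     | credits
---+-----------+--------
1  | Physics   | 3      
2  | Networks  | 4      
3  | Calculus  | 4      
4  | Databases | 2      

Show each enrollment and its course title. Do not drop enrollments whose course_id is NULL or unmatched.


LEFT JOIN keeps every row from enrollments (the left table); where course_id has no match in courses, the course columns become NULL. Walk through each enrollment:
  - enrollment 1 (Dana): course_id=NULL, no match -> kept with NULL
  - enrollment 2 (Alice): course_id=3 -> matches Calculus
  - enrollment 3 (Chris): course_id=3 -> matches Calculus
  - enrollment 4 (Leo): course_id=NULL, no match -> kept with NULL
  - enrollment 5 (Beth): course_id=3 -> matches Calculus
All 5 rows appear; 2 have NULL course.

SQL:
SELECT a.student, b.title AS course
FROM enrollments a
LEFT JOIN courses b ON a.course_id = b.id

Result:
student | course  
--------+---------
Dana    | NULL    
Alice   | Calculus
Chris   | Calculus
Leo     | NULL    
Beth    | Calculus


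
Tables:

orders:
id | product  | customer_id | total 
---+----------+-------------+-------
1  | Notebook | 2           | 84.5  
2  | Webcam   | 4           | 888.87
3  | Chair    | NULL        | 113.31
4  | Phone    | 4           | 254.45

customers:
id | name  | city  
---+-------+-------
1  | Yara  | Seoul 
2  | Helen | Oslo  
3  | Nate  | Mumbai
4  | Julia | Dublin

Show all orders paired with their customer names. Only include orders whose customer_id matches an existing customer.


INNER JOIN keeps only orders rows whose customer_id matches an id in customers. Walk through each order:
  - order 1 (Notebook): customer_id=2 -> matches Helen
  - order 2 (Webcam): customer_id=4 -> matches Julia
  - order 3 (Chair): customer_id=NULL, no match -> dropped
  - order 4 (Phone): customer_id=4 -> matches Julia
So 1 of 4 rows is dropped.

SQL:
SELECT a.product, b.name AS customer
FROM orders a
INNER JOIN customers b ON a.customer_id = b.id

Result:
product  | customer
---------+---------
Notebook | Helen   
Webcam   | Julia   
Phone    | Julia   


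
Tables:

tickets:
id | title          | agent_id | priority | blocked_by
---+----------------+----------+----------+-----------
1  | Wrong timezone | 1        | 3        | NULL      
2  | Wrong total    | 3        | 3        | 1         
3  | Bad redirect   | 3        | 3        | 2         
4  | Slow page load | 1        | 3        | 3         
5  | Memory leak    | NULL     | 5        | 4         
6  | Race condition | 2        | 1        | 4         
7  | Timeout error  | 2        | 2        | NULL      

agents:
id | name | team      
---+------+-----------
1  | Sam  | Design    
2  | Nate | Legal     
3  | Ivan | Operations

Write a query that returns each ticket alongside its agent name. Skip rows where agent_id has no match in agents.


INNER JOIN keeps only tickets rows whose agent_id matches an id in agents. Walk through each ticket:
  - ticket 1 (Wrong timezone): agent_id=1 -> matches Sam
  - ticket 2 (Wrong total): agent_id=3 -> matches Ivan
  - ticket 3 (Bad redirect): agent_id=3 -> matches Ivan
  - ticket 4 (Slow page load): agent_id=1 -> matches Sam
  - ticket 5 (Memory leak): agent_id=NULL, no match -> dropped
  - ticket 6 (Race condition): agent_id=2 -> matches Nate
  - ticket 7 (Timeout error): agent_id=2 -> matches Nate
So 1 of 7 rows is dropped.

SQL:
SELECT a.title, b.name AS agent
FROM tickets a
INNER JOIN agents b ON a.agent_id = b.id

Result:
title          | agent
---------------+------
Wrong timezone | Sam  
Wrong total    | Ivan 
Bad redirect   | Ivan 
Slow page load | Sam  
Race condition | Nate 
Timeout error  | Nate 


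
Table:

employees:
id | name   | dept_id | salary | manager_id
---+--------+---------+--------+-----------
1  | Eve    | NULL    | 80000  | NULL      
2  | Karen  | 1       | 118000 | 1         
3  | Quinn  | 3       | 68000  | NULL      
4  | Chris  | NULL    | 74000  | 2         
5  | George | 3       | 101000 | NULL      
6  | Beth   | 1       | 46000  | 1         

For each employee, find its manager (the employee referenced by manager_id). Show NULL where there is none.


This is a self-join: employees is joined to a second copy of itself, matching each row's manager_id to another row's id. Use LEFT JOIN so rows with manager_id=NULL are kept.
  - employee 1 (Eve): manager_id=NULL -> NULL
  - employee 2 (Karen): manager_id=1 -> Eve
  - employee 3 (Quinn): manager_id=NULL -> NULL
  - employee 4 (Chris): manager_id=2 -> Karen
  - employee 5 (George): manager_id=NULL -> NULL
  - employee 6 (Beth): manager_id=1 -> Eve

SQL:
SELECT a.name AS item, b.name AS manager
FROM employees a
LEFT JOIN employees b ON a.manager_id = b.id

Result:
item   | manager
-------+--------
Eve    | NULL   
Karen  | Eve    
Quinn  | NULL   
Chris  | Karen  
George | NULL   
Beth   | Eve    


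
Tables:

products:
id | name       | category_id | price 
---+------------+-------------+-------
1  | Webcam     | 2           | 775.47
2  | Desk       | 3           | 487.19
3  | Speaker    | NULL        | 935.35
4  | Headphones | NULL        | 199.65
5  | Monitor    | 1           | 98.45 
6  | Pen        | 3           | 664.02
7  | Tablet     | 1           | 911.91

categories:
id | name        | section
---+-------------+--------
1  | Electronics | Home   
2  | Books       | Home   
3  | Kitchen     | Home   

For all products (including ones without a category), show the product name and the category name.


LEFT JOIN keeps every row from products (the left table); where category_id has no match in categories, the category columns become NULL. Walk through each product:
  - product 1 (Webcam): category_id=2 -> matches Books
  - product 2 (Desk): category_id=3 -> matches Kitchen
  - product 3 (Speaker): category_id=NULL, no match -> kept with NULL
  - product 4 (Headphones): category_id=NULL, no match -> kept with NULL
  - product 5 (Monitor): category_id=1 -> matches Electronics
  - product 6 (Pen): category_id=3 -> matches Kitchen
  - product 7 (Tablet): category_id=1 -> matches Electronics
All 7 rows appear; 2 have NULL category.

SQL:
SELECT a.name, b.name AS category
FROM products a
LEFT JOIN categories b ON a.category_id = b.id

Result:
name       | category   
-----------+------------
Webcam     | Books      
Desk       | Kitchen    
Speaker    | NULL       
Headphones | NULL       
Monitor    | Electronics
Pen        | Kitchen    
Tablet     | Electronics


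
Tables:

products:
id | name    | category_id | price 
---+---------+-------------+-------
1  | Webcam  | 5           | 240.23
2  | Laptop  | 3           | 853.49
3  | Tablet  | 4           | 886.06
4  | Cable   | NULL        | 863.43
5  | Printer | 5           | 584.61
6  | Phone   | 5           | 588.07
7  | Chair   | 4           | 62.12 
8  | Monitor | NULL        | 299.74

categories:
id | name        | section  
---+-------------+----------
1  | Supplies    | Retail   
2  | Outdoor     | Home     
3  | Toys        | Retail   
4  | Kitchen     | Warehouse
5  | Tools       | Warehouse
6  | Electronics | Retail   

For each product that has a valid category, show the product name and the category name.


INNER JOIN keeps only products rows whose category_id matches an id in categories. Walk through each product:
  - product 1 (Webcam): category_id=5 -> matches Tools
  - product 2 (Laptop): category_id=3 -> matches Toys
  - product 3 (Tablet): category_id=4 -> matches Kitchen
  - product 4 (Cable): category_id=NULL, no match -> dropped
  - product 5 (Printer): category_id=5 -> matches Tools
  - product 6 (Phone): category_id=5 -> matches Tools
  - product 7 (Chair): category_id=4 -> matches Kitchen
  - product 8 (Monitor): category_id=NULL, no match -> dropped
So 2 of 8 rows are dropped.

SQL:
SELECT a.name, b.name AS category
FROM products a
INNER JOIN categories b ON a.category_id = b.id

Result:
name    | category
--------+---------
Webcam  | Tools   
Laptop  | Toys    
Tablet  | Kitchen 
Printer | Tools   
Phone   | Tools   
Chair   | Kitchen 


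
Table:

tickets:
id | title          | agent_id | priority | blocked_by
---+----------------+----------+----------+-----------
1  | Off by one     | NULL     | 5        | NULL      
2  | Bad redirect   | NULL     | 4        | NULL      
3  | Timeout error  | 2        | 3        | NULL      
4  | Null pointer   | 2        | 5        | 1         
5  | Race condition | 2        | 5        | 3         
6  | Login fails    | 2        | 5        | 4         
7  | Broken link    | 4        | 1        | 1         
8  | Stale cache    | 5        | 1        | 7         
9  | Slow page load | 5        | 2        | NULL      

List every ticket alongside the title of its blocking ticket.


This is a self-join: tickets is joined to a second copy of itself, matching each row's blocked_by to another row's id. Use LEFT JOIN so rows with blocked_by=NULL are kept.
  - ticket 1 (Off by one): blocked_by=NULL -> NULL
  - ticket 2 (Bad redirect): blocked_by=NULL -> NULL
  - ticket 3 (Timeout error): blocked_by=NULL -> NULL
  - ticket 4 (Null pointer): blocked_by=1 -> Off by one
  - ticket 5 (Race condition): blocked_by=3 -> Timeout error
  - ticket 6 (Login fails): blocked_by=4 -> Null pointer
  - ticket 7 (Broken link): blocked_by=1 -> Off by one
  - ticket 8 (Stale cache): blocked_by=7 -> Broken link
  - ticket 9 (Slow page load): blocked_by=NULL -> NULL

SQL:
SELECT a.title AS item, b.title AS blocked_by
FROM tickets a
LEFT JOIN tickets b ON a.blocked_by = b.id

Result:
item           | blocked_by   
---------------+--------------
Off by one     | NULL         
Bad redirect   | NULL         
Timeout error  | NULL         
Null pointer   | Off by one   
Race condition | Timeout error
Login fails    | Null pointer 
Broken link    | Off by one   
Stale cache    | Broken link  
Slow page load | NULL         


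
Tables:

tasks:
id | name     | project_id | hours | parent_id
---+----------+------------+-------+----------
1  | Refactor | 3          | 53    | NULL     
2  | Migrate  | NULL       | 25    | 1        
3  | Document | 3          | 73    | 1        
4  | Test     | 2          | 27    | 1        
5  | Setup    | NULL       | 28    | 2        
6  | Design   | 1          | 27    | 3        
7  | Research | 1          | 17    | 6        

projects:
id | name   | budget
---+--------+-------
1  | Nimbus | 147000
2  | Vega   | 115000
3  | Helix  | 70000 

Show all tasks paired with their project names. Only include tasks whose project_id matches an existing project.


INNER JOIN keeps only tasks rows whose project_id matches an id in projects. Walk through each task:
  - task 1 (Refactor): project_id=3 -> matches Helix
  - task 2 (Migrate): project_id=NULL, no match -> dropped
  - task 3 (Document): project_id=3 -> matches Helix
  - task 4 (Test): project_id=2 -> matches Vega
  - task 5 (Setup): project_id=NULL, no match -> dropped
  - task 6 (Design): project_id=1 -> matches Nimbus
  - task 7 (Research): project_id=1 -> matches Nimbus
So 2 of 7 rows are dropped.

SQL:
SELECT a.name, b.name AS project
FROM tasks a
INNER JOIN projects b ON a.project_id = b.id

Result:
name     | project
---------+--------
Refactor | Helix  
Document | Helix  
Test     | Vega   
Design   | Nimbus 
Research | Nimbus 


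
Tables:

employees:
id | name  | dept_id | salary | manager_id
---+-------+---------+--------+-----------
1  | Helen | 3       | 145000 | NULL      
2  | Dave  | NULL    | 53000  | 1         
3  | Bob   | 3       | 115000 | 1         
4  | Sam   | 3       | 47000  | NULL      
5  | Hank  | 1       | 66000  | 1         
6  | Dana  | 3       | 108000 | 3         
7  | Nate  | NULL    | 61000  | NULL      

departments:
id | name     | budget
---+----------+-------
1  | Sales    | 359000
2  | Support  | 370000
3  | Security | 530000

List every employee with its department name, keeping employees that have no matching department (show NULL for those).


LEFT JOIN keeps every row from employees (the left table); where dept_id has no match in departments, the department columns become NULL. Walk through each employee:
  - employee 1 (Helen): dept_id=3 -> matches Security
  - employee 2 (Dave): dept_id=NULL, no match -> kept with NULL
  - employee 3 (Bob): dept_id=3 -> matches Security
  - employee 4 (Sam): dept_id=3 -> matches Security
  - employee 5 (Hank): dept_id=1 -> matches Sales
  - employee 6 (Dana): dept_id=3 -> matches Security
  - employee 7 (Nate): dept_id=NULL, no match -> kept with NULL
All 7 rows appear; 2 have NULL department.

SQL:
SELECT a.name, b.name AS department
FROM employees a
LEFT JOIN departments b ON a.dept_id = b.id

Result:
name  | department
------+-----------
Helen | Security  
Dave  | NULL      
Bob   | Security  
Sam   | Security  
Hank  | Sales     
Dana  | Security  
Nate  | NULL      


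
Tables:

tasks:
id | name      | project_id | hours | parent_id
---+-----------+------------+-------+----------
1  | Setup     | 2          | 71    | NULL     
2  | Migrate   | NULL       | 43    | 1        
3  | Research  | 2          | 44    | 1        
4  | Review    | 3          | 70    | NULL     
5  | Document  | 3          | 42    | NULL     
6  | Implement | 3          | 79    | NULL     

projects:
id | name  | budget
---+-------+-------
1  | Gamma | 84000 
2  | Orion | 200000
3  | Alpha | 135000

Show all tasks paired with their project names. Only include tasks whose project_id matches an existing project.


INNER JOIN keeps only tasks rows whose project_id matches an id in projects. Walk through each task:
  - task 1 (Setup): project_id=2 -> matches Orion
  - task 2 (Migrate): project_id=NULL, no match -> dropped
  - task 3 (Research): project_id=2 -> matches Orion
  - task 4 (Review): project_id=3 -> matches Alpha
  - task 5 (Document): project_id=3 -> matches Alpha
  - task 6 (Implement): project_id=3 -> matches Alpha
So 1 of 6 rows is dropped.

SQL:
SELECT a.name, b.name AS project
FROM tasks a
INNER JOIN projects b ON a.project_id = b.id

Result:
name      | project
----------+--------
Setup     | Orion  
Research  | Orion  
Review    | Alpha  
Document  | Alpha  
Implement | Alpha  


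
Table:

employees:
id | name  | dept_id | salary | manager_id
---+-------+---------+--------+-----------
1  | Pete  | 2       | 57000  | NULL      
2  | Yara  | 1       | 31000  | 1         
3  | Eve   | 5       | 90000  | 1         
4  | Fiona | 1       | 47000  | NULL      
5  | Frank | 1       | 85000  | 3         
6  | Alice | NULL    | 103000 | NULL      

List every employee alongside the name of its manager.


This is a self-join: employees is joined to a second copy of itself, matching each row's manager_id to another row's id. Use LEFT JOIN so rows with manager_id=NULL are kept.
  - employee 1 (Pete): manager_id=NULL -> NULL
  - employee 2 (Yara): manager_id=1 -> Pete
  - employee 3 (Eve): manager_id=1 -> Pete
  - employee 4 (Fiona): manager_id=NULL -> NULL
  - employee 5 (Frank): manager_id=3 -> Eve
  - employee 6 (Alice): manager_id=NULL -> NULL

SQL:
SELECT a.name AS item, b.name AS manager
FROM employees a
LEFT JOIN employees b ON a.manager_id = b.id

Result:
item  | manager
------+--------
Pete  | NULL   
Yara  | Pete   
Eve   | Pete   
Fiona | NULL   
Frank | Eve    
Alice | NULL   


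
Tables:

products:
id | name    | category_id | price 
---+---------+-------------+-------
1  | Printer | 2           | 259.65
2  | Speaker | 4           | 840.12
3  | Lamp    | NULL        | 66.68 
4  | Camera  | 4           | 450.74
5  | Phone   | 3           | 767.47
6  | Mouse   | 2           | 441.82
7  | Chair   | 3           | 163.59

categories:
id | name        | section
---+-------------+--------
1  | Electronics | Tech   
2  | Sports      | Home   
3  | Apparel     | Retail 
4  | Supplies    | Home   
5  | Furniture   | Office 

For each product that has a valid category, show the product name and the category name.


INNER JOIN keeps only products rows whose category_id matches an id in categories. Walk through each product:
  - product 1 (Printer): category_id=2 -> matches Sports
  - product 2 (Speaker): category_id=4 -> matches Supplies
  - product 3 (Lamp): category_id=NULL, no match -> dropped
  - product 4 (Camera): category_id=4 -> matches Supplies
  - product 5 (Phone): category_id=3 -> matches Apparel
  - product 6 (Mouse): category_id=2 -> matches Sports
  - product 7 (Chair): category_id=3 -> matches Apparel
So 1 of 7 rows is dropped.

SQL:
SELECT a.name, b.name AS category
FROM products a
INNER JOIN categories b ON a.category_id = b.id

Result:
name    | category
--------+---------
Printer | Sports  
Speaker | Supplies
Camera  | Supplies
Phone   | Apparel 
Mouse   | Sports  
Chair   | Apparel 


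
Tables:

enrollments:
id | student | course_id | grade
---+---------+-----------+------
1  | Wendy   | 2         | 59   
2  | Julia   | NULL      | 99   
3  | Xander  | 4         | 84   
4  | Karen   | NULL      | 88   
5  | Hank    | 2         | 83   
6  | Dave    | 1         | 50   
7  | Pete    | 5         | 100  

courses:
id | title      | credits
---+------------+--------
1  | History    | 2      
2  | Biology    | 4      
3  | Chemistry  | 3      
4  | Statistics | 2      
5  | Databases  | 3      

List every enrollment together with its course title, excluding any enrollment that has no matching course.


INNER JOIN keeps only enrollments rows whose course_id matches an id in courses. Walk through each enrollment:
  - enrollment 1 (Wendy): course_id=2 -> matches Biology
  - enrollment 2 (Julia): course_id=NULL, no match -> dropped
  - enrollment 3 (Xander): course_id=4 -> matches Statistics
  - enrollment 4 (Karen): course_id=NULL, no match -> dropped
  - enrollment 5 (Hank): course_id=2 -> matches Biology
  - enrollment 6 (Dave): course_id=1 -> matches History
  - enrollment 7 (Pete): course_id=5 -> matches Databases
So 2 of 7 rows are dropped.

SQL:
SELECT a.student, b.title AS course
FROM enrollments a
INNER JOIN courses b ON a.course_id = b.id

Result:
student | course    
--------+-----------
Wendy   | Biology   
Xander  | Statistics
Hank    | Biology   
Dave    | History   
Pete    | Databases 


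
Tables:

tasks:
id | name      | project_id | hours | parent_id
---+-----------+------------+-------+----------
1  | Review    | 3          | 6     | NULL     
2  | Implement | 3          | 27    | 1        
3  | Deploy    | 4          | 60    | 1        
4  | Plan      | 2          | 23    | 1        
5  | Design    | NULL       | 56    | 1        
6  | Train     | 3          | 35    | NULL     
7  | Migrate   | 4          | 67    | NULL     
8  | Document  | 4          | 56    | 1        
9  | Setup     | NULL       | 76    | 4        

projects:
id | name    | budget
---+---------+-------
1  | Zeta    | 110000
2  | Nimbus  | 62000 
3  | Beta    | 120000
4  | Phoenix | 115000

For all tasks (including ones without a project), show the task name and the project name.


LEFT JOIN keeps every row from tasks (the left table); where project_id has no match in projects, the project columns become NULL. Walk through each task:
  - task 1 (Review): project_id=3 -> matches Beta
  - task 2 (Implement): project_id=3 -> matches Beta
  - task 3 (Deploy): project_id=4 -> matches Phoenix
  - task 4 (Plan): project_id=2 -> matches Nimbus
  - task 5 (Design): project_id=NULL, no match -> kept with NULL
  - task 6 (Train): project_id=3 -> matches Beta
  - task 7 (Migrate): project_id=4 -> matches Phoenix
  - task 8 (Document): project_id=4 -> matches Phoenix
  - task 9 (Setup): project_id=NULL, no match -> kept with NULL
All 9 rows appear; 2 have NULL project.

SQL:
SELECT a.name, b.name AS project
FROM tasks a
LEFT JOIN projects b ON a.project_id = b.id

Result:
name      | project
----------+--------
Review    | Beta   
Implement | Beta   
Deploy    | Phoenix
Plan      | Nimbus 
Design    | NULL   
Train     | Beta   
Migrate   | Phoenix
Document  | Phoenix
Setup     | NULL   


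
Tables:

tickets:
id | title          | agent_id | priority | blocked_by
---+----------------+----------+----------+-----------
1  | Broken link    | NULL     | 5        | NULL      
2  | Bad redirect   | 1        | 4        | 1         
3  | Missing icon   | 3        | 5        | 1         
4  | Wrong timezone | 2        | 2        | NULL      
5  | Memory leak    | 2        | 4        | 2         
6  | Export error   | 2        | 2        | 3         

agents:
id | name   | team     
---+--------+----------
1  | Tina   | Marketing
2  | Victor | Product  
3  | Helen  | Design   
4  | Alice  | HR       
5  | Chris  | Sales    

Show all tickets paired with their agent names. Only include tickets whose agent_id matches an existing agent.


INNER JOIN keeps only tickets rows whose agent_id matches an id in agents. Walk through each ticket:
  - ticket 1 (Broken link): agent_id=NULL, no match -> dropped
  - ticket 2 (Bad redirect): agent_id=1 -> matches Tina
  - ticket 3 (Missing icon): agent_id=3 -> matches Helen
  - ticket 4 (Wrong timezone): agent_id=2 -> matches Victor
  - ticket 5 (Memory leak): agent_id=2 -> matches Victor
  - ticket 6 (Export error): agent_id=2 -> matches Victor
So 1 of 6 rows is dropped.

SQL:
SELECT a.title, b.name AS agent
FROM tickets a
INNER JOIN agents b ON a.agent_id = b.id

Result:
title          | agent 
---------------+-------
Bad redirect   | Tina  
Missing icon   | Helen 
Wrong timezone | Victor
Memory leak    | Victor
Export error   | Victor


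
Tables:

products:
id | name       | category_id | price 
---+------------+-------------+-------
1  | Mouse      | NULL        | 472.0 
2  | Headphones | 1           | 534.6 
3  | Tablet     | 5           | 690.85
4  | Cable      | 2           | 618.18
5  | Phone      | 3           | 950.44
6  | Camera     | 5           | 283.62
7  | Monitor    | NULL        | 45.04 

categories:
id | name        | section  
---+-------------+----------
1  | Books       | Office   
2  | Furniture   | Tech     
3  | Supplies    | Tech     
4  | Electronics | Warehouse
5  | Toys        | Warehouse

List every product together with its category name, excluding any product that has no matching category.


INNER JOIN keeps only products rows whose category_id matches an id in categories. Walk through each product:
  - product 1 (Mouse): category_id=NULL, no match -> dropped
  - product 2 (Headphones): category_id=1 -> matches Books
  - product 3 (Tablet): category_id=5 -> matches Toys
  - product 4 (Cable): category_id=2 -> matches Furniture
  - product 5 (Phone): category_id=3 -> matches Supplies
  - product 6 (Camera): category_id=5 -> matches Toys
  - product 7 (Monitor): category_id=NULL, no match -> dropped
So 2 of 7 rows are dropped.

SQL:
SELECT a.name, b.name AS category
FROM products a
INNER JOIN categories b ON a.category_id = b.id

Result:
name       | category 
-----------+----------
Headphones | Books    
Tablet     | Toys     
Cable      | Furniture
Phone      | Supplies 
Camera     | Toys     


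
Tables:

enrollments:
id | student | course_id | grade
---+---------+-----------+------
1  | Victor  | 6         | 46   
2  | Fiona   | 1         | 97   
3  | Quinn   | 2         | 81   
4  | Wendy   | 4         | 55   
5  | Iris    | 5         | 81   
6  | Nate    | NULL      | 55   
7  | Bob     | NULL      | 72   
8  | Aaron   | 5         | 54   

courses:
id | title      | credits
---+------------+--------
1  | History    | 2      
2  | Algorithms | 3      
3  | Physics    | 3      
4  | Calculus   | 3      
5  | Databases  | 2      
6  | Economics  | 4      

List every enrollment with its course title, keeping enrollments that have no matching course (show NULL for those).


LEFT JOIN keeps every row from enrollments (the left table); where course_id has no match in courses, the course columns become NULL. Walk through each enrollment:
  - enrollment 1 (Victor): course_id=6 -> matches Economics
  - enrollment 2 (Fiona): course_id=1 -> matches History
  - enrollment 3 (Quinn): course_id=2 -> matches Algorithms
  - enrollment 4 (Wendy): course_id=4 -> matches Calculus
  - enrollment 5 (Iris): course_id=5 -> matches Databases
  - enrollment 6 (Nate): course_id=NULL, no match -> kept with NULL
  - enrollment 7 (Bob): course_id=NULL, no match -> kept with NULL
  - enrollment 8 (Aaron): course_id=5 -> matches Databases
All 8 rows appear; 2 have NULL course.

SQL:
SELECT a.student, b.title AS course
FROM enrollments a
LEFT JOIN courses b ON a.course_id = b.id

Result:
student | course    
--------+-----------
Victor  | Economics 
Fiona   | History   
Quinn   | Algorithms
Wendy   | Calculus  
Iris    | Databases 
Nate    | NULL      
Bob     | NULL      
Aaron   | Databases 
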